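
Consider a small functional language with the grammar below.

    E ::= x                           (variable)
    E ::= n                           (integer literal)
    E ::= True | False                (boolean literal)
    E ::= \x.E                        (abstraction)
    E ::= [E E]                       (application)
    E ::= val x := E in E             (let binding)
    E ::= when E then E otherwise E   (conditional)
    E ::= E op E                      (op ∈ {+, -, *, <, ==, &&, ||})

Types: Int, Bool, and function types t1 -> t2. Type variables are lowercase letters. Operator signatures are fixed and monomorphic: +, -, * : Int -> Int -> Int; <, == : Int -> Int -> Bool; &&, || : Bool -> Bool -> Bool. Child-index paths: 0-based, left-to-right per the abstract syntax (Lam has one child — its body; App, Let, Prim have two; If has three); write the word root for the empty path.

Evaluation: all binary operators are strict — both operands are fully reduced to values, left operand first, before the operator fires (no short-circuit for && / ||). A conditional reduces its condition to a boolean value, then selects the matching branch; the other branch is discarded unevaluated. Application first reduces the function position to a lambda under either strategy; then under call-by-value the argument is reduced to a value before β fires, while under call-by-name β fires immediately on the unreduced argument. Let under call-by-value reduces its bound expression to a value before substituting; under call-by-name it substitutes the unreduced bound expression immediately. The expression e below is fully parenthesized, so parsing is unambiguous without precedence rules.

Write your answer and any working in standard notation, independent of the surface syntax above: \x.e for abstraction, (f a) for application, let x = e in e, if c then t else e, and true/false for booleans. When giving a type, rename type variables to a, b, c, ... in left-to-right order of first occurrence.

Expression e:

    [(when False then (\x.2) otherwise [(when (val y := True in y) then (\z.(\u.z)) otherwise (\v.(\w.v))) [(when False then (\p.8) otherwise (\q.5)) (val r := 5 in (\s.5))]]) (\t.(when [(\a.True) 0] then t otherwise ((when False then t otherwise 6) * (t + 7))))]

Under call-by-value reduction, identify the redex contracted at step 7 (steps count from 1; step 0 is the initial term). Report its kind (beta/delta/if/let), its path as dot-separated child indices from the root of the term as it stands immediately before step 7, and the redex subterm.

Answer: beta at 0 : ((\z.(\u.z)) 5)

Trace:
step 0: ((if false then (\x.2) else ((if (let y = true in y) then (\z.(\u.z)) else (\v.(\w.v))) ((if false then (\p.8) else (\q.5)) (let r = 5 in (\s.5))))) (\t.(if ((\a.true) 0) then t else ((if false then t else 6) * (t + 7)))))
step 1: [if@0] (((if (let y = true in y) then (\z.(\u.z)) else (\v.(\w.v))) ((if false then (\p.8) else (\q.5)) (let r = 5 in (\s.5)))) (\t.(if ((\a.true) 0) then t else ((if false then t else 6) * (t + 7)))))
step 2: [let@0.0.0] (((if true then (\z.(\u.z)) else (\v.(\w.v))) ((if false then (\p.8) else (\q.5)) (let r = 5 in (\s.5)))) (\t.(if ((\a.true) 0) then t else ((if false then t else 6) * (t + 7)))))
step 3: [if@0.0] (((\z.(\u.z)) ((if false then (\p.8) else (\q.5)) (let r = 5 in (\s.5)))) (\t.(if ((\a.true) 0) then t else ((if false then t else 6) * (t + 7)))))
step 4: [if@0.1.0] (((\z.(\u.z)) ((\q.5) (let r = 5 in (\s.5)))) (\t.(if ((\a.true) 0) then t else ((if false then t else 6) * (t + 7)))))
step 5: [let@0.1.1] (((\z.(\u.z)) ((\q.5) (\s.5))) (\t.(if ((\a.true) 0) then t else ((if false then t else 6) * (t + 7)))))
step 6: [beta@0.1] (((\z.(\u.z)) 5) (\t.(if ((\a.true) 0) then t else ((if false then t else 6) * (t + 7)))))
step 7: [beta@0] ((\u.5) (\t.(if ((\a.true) 0) then t else ((if false then t else 6) * (t + 7)))))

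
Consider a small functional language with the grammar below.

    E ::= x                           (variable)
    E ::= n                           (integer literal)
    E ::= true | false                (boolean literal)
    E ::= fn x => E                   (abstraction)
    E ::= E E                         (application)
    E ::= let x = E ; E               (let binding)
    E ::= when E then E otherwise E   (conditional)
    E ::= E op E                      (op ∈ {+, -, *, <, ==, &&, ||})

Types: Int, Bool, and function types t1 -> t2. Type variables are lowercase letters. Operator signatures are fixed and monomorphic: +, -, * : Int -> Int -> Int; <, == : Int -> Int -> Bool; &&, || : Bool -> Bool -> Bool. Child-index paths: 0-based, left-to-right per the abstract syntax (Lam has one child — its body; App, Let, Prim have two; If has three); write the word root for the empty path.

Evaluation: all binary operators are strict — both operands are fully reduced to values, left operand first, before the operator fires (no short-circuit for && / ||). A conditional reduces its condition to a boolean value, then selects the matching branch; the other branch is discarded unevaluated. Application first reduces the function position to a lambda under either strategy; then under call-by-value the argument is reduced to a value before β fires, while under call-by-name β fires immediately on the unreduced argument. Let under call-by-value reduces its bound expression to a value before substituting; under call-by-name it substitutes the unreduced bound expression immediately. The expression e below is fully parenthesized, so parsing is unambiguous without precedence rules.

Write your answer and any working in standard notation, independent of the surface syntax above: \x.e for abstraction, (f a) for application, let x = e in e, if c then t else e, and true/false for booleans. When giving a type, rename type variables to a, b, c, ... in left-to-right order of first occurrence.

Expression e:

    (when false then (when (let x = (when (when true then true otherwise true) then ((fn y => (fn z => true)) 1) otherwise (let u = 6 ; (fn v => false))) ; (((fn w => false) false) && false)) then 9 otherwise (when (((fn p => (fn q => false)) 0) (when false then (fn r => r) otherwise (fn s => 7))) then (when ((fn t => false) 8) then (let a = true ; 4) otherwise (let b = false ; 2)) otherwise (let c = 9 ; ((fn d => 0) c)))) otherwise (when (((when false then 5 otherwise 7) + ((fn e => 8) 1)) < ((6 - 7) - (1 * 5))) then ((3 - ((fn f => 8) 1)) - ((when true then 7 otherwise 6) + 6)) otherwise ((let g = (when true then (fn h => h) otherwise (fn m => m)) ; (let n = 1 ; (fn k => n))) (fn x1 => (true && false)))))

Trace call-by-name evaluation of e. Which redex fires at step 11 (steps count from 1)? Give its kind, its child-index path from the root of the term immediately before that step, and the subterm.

Trace:
step 0: (if false then (if (let x = (if (if true then true else true) then ((\y.(\z.true)) 1) else (let u = 6 in (\v.false))) in (((\w.false) false) && false)) then 9 else (if (((\p.(\q.false)) 0) (if false then (\r.r) else (\s.7))) then (if ((\t.false) 8) then (let a = true in 4) else (let b = false in 2)) else (let c = 9 in ((\d.0) c)))) else (if (((if false then 5 else 7) + ((\e.8) 1)) < ((6 - 7) - (1 * 5))) then ((3 - ((\f.8) 1)) - ((if true then 7 else 6) + 6)) else ((let g = (if true then (\h.h) else (\m.m)) in (let n = 1 in (\k.n))) (\x1.(true && false)))))
step 1: [if@root] (if (((if false then 5 else 7) + ((\e.8) 1)) < ((6 - 7) - (1 * 5))) then ((3 - ((\f.8) 1)) - ((if true then 7 else 6) + 6)) else ((let g = (if true then (\h.h) else (\m.m)) in (let n = 1 in (\k.n))) (\x1.(true && false))))
step 2: [if@0.0.0] (if ((7 + ((\e.8) 1)) < ((6 - 7) - (1 * 5))) then ((3 - ((\f.8) 1)) - ((if true then 7 else 6) + 6)) else ((let g = (if true then (\h.h) else (\m.m)) in (let n = 1 in (\k.n))) (\x1.(true && false))))
step 3: [beta@0.0.1] (if ((7 + 8) < ((6 - 7) - (1 * 5))) then ((3 - ((\f.8) 1)) - ((if true then 7 else 6) + 6)) else ((let g = (if true then (\h.h) else (\m.m)) in (let n = 1 in (\k.n))) (\x1.(true && false))))
step 4: [delta@0.0] (if (15 < ((6 - 7) - (1 * 5))) then ((3 - ((\f.8) 1)) - ((if true then 7 else 6) + 6)) else ((let g = (if true then (\h.h) else (\m.m)) in (let n = 1 in (\k.n))) (\x1.(true && false))))
step 5: [delta@0.1.0] (if (15 < (-1 - (1 * 5))) then ((3 - ((\f.8) 1)) - ((if true then 7 else 6) + 6)) else ((let g = (if true then (\h.h) else (\m.m)) in (let n = 1 in (\k.n))) (\x1.(true && false))))
step 6: [delta@0.1.1] (if (15 < (-1 - 5)) then ((3 - ((\f.8) 1)) - ((if true then 7 else 6) + 6)) else ((let g = (if true then (\h.h) else (\m.m)) in (let n = 1 in (\k.n))) (\x1.(true && false))))
step 7: [delta@0.1] (if (15 < -6) then ((3 - ((\f.8) 1)) - ((if true then 7 else 6) + 6)) else ((let g = (if true then (\h.h) else (\m.m)) in (let n = 1 in (\k.n))) (\x1.(true && false))))
step 8: [delta@0] (if false then ((3 - ((\f.8) 1)) - ((if true then 7 else 6) + 6)) else ((let g = (if true then (\h.h) else (\m.m)) in (let n = 1 in (\k.n))) (\x1.(true && false))))
step 9: [if@root] ((let g = (if true then (\h.h) else (\m.m)) in (let n = 1 in (\k.n))) (\x1.(true && false)))
step 10: [let@0] ((let n = 1 in (\k.n)) (\x1.(true && false)))
step 11: [let@0] ((\k.1) (\x1.(true && false)))

Answer: let at 0 : (let n = 1 in (\k.n))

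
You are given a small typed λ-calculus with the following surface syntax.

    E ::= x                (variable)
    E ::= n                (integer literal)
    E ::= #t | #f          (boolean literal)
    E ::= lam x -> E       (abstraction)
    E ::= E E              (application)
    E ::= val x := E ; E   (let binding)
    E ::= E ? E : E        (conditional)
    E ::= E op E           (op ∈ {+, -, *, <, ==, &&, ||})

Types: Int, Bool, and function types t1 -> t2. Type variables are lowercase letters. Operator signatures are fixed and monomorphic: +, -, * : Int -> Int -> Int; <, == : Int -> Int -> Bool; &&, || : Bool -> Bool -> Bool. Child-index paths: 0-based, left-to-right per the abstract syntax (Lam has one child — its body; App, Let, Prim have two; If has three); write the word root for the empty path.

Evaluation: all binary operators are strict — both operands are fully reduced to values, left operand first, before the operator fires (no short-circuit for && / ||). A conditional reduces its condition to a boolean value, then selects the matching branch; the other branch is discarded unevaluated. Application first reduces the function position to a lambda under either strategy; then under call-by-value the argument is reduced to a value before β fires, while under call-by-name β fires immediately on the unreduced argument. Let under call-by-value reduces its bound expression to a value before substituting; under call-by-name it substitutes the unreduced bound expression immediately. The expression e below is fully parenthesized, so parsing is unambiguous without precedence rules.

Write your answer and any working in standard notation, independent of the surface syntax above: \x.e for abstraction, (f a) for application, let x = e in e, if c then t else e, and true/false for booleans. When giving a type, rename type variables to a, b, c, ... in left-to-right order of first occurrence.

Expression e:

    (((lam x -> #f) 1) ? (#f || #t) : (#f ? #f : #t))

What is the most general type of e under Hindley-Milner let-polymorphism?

Answer: Bool

Trace:
\x._ : a -> Bool
  unify a -> Bool ~ Int -> b
  unify a ~ Int
  unify Bool ~ b
_ _ : Bool
  unify Bool ~ Bool
  unify Bool ~ Bool
  unify Bool ~ Bool
  unify Bool ~ Bool
  unify Bool ~ Bool
  unify Bool ~ Bool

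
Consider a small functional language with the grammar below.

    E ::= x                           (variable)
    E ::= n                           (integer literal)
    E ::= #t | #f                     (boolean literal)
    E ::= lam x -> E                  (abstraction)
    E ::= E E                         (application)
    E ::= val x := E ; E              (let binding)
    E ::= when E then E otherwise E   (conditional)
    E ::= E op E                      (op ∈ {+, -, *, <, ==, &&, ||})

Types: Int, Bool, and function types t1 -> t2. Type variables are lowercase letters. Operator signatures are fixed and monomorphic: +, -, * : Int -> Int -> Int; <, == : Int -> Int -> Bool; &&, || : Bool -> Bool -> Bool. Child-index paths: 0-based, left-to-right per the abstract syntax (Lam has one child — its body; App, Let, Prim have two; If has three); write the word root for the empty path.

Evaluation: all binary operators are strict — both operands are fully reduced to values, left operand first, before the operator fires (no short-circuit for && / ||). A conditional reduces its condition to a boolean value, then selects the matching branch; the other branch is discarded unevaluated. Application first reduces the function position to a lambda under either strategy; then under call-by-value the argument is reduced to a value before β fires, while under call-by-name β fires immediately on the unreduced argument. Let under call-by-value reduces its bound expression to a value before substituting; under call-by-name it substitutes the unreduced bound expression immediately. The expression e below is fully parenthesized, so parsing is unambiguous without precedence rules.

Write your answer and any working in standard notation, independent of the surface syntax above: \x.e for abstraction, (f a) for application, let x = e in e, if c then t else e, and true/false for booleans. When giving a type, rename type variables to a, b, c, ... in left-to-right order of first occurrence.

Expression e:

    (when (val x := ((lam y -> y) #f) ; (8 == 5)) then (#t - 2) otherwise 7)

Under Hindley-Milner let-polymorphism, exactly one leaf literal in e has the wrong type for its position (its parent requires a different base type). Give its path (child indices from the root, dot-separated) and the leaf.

Answer: 1.0 : true

Derivation:
y : a
\y._ : a -> a
  unify a -> a ~ Bool -> b
  unify a ~ Bool
  unify Bool ~ b
_ _ : Bool
let x : Bool
  unify Int ~ Int
  unify Int ~ Int
  unify Bool ~ Bool
  unify Bool ~ Int
  FAIL: mismatch Bool ~ Int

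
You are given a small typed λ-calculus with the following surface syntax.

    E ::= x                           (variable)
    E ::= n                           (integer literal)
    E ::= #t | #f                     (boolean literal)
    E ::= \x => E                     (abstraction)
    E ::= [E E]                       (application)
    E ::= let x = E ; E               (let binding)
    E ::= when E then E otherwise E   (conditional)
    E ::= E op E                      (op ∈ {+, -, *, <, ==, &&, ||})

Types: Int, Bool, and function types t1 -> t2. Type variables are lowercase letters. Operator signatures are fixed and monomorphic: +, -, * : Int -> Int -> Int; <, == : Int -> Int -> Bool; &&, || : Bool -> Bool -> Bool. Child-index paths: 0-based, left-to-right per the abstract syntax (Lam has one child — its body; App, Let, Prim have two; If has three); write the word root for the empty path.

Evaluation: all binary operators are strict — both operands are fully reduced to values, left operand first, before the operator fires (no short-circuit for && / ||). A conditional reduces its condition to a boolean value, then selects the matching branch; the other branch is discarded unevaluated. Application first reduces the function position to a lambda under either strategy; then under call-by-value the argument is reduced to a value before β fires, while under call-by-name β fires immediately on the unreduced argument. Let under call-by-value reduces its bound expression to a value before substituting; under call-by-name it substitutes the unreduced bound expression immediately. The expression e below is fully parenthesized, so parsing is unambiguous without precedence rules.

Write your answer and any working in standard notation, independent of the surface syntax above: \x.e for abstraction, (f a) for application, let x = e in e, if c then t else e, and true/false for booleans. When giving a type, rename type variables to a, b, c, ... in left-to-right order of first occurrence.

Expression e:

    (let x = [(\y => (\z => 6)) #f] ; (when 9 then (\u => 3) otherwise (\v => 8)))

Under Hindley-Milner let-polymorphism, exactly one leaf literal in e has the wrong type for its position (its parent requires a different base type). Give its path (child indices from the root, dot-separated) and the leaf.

Answer: 1.0 : 9

Derivation:
\z._ : b -> Int
\y._ : a -> b -> Int
  unify a -> b -> Int ~ Bool -> c
  unify a ~ Bool
  unify b -> Int ~ c
_ _ : b -> Int
let x : forall. b -> Int
  unify Int ~ Bool
  FAIL: mismatch Int ~ Bool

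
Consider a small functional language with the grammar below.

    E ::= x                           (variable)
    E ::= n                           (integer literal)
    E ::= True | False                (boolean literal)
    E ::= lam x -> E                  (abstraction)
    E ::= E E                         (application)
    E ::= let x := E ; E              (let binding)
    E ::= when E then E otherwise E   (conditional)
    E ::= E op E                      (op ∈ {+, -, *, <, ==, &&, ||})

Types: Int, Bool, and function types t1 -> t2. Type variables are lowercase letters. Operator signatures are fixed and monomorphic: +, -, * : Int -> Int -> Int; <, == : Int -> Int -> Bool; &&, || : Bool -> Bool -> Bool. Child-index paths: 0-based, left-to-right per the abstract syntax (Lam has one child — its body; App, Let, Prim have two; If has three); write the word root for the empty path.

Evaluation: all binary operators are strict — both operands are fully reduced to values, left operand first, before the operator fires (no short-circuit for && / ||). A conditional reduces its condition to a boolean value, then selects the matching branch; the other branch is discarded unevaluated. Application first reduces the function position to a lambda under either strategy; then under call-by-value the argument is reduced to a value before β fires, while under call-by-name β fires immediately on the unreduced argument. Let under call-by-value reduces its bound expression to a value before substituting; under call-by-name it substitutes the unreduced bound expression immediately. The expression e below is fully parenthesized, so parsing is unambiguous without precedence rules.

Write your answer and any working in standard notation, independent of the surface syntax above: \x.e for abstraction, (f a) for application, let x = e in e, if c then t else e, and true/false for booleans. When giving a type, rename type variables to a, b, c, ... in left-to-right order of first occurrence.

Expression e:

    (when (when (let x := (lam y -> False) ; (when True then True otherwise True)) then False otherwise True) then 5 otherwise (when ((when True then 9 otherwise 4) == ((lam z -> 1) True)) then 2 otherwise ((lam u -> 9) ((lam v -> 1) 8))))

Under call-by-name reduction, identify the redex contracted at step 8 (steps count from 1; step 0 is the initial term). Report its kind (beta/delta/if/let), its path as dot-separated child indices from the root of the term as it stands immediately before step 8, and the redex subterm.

Answer: if at root : (if false then 2 else ((\u.9) ((\v.1) 8)))

Working:
step 0: (if (if (let x = (\y.false) in (if true then true else true)) then false else true) then 5 else (if ((if true then 9 else 4) == ((\z.1) true)) then 2 else ((\u.9) ((\v.1) 8))))
step 1: [let@0.0] (if (if (if true then true else true) then false else true) then 5 else (if ((if true then 9 else 4) == ((\z.1) true)) then 2 else ((\u.9) ((\v.1) 8))))
step 2: [if@0.0] (if (if true then false else true) then 5 else (if ((if true then 9 else 4) == ((\z.1) true)) then 2 else ((\u.9) ((\v.1) 8))))
step 3: [if@0] (if false then 5 else (if ((if true then 9 else 4) == ((\z.1) true)) then 2 else ((\u.9) ((\v.1) 8))))
step 4: [if@root] (if ((if true then 9 else 4) == ((\z.1) true)) then 2 else ((\u.9) ((\v.1) 8)))
step 5: [if@0.0] (if (9 == ((\z.1) true)) then 2 else ((\u.9) ((\v.1) 8)))
step 6: [beta@0.1] (if (9 == 1) then 2 else ((\u.9) ((\v.1) 8)))
step 7: [delta@0] (if false then 2 else ((\u.9) ((\v.1) 8)))
step 8: [if@root] ((\u.9) ((\v.1) 8))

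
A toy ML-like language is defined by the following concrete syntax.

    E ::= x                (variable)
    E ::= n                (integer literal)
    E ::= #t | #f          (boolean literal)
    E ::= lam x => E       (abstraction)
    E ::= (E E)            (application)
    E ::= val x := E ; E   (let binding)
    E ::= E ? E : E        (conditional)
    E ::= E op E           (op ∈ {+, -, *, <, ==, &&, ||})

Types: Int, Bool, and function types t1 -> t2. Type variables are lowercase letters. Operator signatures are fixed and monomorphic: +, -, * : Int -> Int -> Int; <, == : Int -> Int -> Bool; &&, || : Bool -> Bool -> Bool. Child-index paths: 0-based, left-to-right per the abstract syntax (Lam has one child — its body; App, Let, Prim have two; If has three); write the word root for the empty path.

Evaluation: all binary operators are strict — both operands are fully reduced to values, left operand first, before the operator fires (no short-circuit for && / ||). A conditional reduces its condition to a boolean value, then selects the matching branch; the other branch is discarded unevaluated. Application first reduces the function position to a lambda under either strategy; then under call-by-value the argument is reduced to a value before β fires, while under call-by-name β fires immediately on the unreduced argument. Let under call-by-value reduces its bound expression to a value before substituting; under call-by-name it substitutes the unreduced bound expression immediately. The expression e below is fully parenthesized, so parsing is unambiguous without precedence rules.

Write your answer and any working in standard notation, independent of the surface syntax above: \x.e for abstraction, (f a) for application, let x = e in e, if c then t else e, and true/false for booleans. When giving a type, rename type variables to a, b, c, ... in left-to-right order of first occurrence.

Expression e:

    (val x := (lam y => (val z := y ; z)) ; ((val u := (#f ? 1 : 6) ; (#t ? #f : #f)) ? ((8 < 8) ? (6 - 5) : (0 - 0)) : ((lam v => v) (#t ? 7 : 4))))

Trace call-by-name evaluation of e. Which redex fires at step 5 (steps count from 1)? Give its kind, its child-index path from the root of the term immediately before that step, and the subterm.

Answer: beta at root : ((\v.v) (if true then 7 else 4))

Derivation:
step 0: (let x = (\y.(let z = y in z)) in (if (let u = (if false then 1 else 6) in (if true then false else false)) then (if (8 < 8) then (6 - 5) else (0 - 0)) else ((\v.v) (if true then 7 else 4))))
step 1: [let@root] (if (let u = (if false then 1 else 6) in (if true then false else false)) then (if (8 < 8) then (6 - 5) else (0 - 0)) else ((\v.v) (if true then 7 else 4)))
step 2: [let@0] (if (if true then false else false) then (if (8 < 8) then (6 - 5) else (0 - 0)) else ((\v.v) (if true then 7 else 4)))
step 3: [if@0] (if false then (if (8 < 8) then (6 - 5) else (0 - 0)) else ((\v.v) (if true then 7 else 4)))
step 4: [if@root] ((\v.v) (if true then 7 else 4))
step 5: [beta@root] (if true then 7 else 4)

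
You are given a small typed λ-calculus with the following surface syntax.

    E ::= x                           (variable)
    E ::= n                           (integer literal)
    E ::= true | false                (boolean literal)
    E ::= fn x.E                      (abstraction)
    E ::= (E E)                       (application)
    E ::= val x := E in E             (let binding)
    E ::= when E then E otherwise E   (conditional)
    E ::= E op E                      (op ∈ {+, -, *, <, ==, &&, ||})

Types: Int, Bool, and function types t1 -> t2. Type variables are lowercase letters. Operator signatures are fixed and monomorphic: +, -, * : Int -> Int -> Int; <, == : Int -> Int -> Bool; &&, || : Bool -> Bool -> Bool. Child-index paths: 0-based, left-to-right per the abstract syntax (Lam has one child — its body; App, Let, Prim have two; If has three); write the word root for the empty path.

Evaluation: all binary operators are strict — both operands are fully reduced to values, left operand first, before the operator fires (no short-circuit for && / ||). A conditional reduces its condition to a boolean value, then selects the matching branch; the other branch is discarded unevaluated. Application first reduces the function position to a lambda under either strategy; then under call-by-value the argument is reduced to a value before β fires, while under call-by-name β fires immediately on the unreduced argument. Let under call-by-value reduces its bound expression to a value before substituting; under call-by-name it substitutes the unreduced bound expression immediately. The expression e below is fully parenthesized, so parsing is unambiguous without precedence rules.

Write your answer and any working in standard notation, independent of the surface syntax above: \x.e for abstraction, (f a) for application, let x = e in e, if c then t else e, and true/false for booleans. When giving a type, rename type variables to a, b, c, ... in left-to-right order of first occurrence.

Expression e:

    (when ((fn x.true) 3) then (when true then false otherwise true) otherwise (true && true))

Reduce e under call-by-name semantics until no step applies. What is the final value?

Answer: false

Trace:
step 0: (if ((\x.true) 3) then (if true then false else true) else (true && true))
step 1: [beta@0] (if true then (if true then false else true) else (true && true))
step 2: [if@root] (if true then false else true)
step 3: [if@root] false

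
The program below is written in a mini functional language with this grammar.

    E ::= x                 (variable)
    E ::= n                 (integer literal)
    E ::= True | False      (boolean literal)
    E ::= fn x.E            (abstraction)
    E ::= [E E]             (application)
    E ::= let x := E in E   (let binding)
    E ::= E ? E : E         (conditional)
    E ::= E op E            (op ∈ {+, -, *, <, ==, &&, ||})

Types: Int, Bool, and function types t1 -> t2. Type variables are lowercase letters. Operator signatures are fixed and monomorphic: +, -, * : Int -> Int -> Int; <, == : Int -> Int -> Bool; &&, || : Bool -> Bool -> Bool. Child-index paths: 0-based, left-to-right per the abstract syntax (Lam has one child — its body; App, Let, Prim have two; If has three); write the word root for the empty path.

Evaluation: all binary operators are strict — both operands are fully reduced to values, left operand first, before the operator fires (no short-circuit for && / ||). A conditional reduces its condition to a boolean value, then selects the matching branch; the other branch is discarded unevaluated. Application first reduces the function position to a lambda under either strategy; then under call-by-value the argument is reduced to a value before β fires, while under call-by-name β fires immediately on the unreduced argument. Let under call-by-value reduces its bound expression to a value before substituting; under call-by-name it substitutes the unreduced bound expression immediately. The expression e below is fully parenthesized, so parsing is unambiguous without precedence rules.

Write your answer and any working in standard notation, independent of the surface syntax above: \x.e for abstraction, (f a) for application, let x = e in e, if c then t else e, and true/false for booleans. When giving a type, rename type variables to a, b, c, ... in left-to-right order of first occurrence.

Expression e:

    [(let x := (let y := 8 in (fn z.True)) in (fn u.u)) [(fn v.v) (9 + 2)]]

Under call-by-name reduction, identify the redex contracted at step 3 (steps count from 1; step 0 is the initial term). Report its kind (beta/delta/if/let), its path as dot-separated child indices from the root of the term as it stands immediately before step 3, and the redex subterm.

Trace:
step 0: ((let x = (let y = 8 in (\z.true)) in (\u.u)) ((\v.v) (9 + 2)))
step 1: [let@0] ((\u.u) ((\v.v) (9 + 2)))
step 2: [beta@root] ((\v.v) (9 + 2))
step 3: [beta@root] (9 + 2)

Answer: beta at root : ((\v.v) (9 + 2))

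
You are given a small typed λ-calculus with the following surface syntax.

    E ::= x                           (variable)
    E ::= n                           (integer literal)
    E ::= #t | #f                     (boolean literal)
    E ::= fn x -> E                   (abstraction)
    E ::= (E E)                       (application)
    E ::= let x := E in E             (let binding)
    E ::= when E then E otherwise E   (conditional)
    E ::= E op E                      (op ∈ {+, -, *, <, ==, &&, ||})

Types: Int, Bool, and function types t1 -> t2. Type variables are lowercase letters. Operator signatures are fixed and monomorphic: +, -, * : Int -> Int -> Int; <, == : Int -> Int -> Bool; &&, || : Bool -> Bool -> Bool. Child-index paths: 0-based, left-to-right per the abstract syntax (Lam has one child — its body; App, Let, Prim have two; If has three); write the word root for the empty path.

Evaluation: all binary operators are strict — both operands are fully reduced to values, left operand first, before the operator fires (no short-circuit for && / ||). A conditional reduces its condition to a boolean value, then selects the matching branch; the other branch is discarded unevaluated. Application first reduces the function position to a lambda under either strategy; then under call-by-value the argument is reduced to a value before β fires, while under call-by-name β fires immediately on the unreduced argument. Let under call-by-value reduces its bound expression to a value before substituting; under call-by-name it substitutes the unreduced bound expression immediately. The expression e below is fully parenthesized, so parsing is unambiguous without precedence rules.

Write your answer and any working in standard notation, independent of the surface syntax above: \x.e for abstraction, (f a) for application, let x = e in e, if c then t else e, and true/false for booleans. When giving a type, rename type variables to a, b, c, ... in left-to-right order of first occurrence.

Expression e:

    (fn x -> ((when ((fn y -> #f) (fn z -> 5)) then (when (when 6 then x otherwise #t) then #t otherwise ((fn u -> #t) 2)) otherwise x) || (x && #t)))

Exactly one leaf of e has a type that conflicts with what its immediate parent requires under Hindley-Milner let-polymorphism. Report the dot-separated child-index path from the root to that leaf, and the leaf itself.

Working:
\y._ : b -> Bool
\z._ : c -> Int
  unify b -> Bool ~ (c -> Int) -> d
  unify b ~ c -> Int
  unify Bool ~ d
_ _ : Bool
  unify Bool ~ Bool
  unify Int ~ Bool
  FAIL: mismatch Int ~ Bool

Answer: 0.0.1.0.0 : 6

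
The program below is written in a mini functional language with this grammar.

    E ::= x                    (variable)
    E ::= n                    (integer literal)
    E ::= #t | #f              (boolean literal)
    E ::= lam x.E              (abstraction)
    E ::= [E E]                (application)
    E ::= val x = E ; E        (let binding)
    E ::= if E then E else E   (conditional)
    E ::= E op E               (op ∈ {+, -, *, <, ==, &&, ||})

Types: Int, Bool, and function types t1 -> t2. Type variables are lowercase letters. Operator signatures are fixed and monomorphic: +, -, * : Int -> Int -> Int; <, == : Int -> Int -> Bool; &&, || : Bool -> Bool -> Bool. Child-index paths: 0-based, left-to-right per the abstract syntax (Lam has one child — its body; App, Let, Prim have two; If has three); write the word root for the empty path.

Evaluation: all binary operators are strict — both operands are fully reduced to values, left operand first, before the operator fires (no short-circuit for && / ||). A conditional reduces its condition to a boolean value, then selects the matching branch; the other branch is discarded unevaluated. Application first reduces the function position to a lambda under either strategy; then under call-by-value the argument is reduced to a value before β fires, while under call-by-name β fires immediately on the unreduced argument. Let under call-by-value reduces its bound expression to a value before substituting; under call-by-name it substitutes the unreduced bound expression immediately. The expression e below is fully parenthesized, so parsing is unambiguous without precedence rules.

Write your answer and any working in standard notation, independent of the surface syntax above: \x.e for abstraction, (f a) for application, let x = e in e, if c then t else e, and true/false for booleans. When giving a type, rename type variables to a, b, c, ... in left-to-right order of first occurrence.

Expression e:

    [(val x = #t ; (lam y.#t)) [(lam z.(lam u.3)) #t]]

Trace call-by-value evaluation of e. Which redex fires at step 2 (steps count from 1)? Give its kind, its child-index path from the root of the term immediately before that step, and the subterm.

Working:
step 0: ((let x = true in (\y.true)) ((\z.(\u.3)) true))
step 1: [let@0] ((\y.true) ((\z.(\u.3)) true))
step 2: [beta@1] ((\y.true) (\u.3))

Answer: beta at 1 : ((\z.(\u.3)) true)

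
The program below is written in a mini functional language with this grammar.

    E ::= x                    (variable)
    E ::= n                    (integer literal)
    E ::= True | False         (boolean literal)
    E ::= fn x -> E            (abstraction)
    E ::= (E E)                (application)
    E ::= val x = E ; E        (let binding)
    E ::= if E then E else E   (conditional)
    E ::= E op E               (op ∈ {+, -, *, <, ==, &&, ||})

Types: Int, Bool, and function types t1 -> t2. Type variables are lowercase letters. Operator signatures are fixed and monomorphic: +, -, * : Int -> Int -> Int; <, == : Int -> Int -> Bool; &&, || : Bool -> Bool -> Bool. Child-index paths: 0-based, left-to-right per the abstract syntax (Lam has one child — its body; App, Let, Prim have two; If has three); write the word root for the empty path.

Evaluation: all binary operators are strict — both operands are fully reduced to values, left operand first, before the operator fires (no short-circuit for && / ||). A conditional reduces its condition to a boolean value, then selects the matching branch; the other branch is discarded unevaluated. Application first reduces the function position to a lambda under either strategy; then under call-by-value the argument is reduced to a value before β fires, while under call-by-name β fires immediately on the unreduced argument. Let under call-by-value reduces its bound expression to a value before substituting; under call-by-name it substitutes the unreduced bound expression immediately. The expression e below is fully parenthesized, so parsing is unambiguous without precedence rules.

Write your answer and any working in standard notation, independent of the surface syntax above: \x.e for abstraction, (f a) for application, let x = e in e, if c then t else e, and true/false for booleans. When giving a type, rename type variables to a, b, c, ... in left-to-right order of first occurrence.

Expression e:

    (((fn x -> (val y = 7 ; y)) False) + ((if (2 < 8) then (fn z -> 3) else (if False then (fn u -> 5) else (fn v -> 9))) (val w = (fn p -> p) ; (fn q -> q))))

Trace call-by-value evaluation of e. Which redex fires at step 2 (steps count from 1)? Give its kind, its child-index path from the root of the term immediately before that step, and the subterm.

Answer: let at 0 : (let y = 7 in y)

Trace:
step 0: (((\x.(let y = 7 in y)) false) + ((if (2 < 8) then (\z.3) else (if false then (\u.5) else (\v.9))) (let w = (\p.p) in (\q.q))))
step 1: [beta@0] ((let y = 7 in y) + ((if (2 < 8) then (\z.3) else (if false then (\u.5) else (\v.9))) (let w = (\p.p) in (\q.q))))
step 2: [let@0] (7 + ((if (2 < 8) then (\z.3) else (if false then (\u.5) else (\v.9))) (let w = (\p.p) in (\q.q))))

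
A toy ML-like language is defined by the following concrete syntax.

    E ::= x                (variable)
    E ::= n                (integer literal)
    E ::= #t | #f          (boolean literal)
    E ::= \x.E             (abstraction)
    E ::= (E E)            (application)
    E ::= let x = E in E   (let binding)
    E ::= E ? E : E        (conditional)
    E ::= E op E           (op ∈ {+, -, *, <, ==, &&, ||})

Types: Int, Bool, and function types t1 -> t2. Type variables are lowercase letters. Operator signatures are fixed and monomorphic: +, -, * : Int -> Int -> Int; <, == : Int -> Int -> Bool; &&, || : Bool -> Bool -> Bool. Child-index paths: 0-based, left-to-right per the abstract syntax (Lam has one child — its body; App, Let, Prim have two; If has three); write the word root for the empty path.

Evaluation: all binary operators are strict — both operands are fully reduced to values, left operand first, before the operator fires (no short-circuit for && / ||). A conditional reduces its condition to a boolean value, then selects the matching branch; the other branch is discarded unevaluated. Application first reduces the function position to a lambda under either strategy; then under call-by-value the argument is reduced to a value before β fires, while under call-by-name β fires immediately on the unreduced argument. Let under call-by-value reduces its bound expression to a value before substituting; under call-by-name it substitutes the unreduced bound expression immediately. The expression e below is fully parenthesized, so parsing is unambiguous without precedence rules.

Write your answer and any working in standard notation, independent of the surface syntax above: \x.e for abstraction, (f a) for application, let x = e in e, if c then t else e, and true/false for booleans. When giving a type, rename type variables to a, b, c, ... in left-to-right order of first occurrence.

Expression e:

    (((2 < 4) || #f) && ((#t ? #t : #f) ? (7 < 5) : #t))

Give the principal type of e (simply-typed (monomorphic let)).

Answer: Bool

Trace:
  unify Int ~ Int
  unify Int ~ Int
  unify Bool ~ Bool
  unify Bool ~ Bool
  unify Bool ~ Bool
  unify Bool ~ Bool
  unify Bool ~ Bool
  unify Bool ~ Bool
  unify Int ~ Int
  unify Int ~ Int
  unify Bool ~ Bool
  unify Bool ~ Bool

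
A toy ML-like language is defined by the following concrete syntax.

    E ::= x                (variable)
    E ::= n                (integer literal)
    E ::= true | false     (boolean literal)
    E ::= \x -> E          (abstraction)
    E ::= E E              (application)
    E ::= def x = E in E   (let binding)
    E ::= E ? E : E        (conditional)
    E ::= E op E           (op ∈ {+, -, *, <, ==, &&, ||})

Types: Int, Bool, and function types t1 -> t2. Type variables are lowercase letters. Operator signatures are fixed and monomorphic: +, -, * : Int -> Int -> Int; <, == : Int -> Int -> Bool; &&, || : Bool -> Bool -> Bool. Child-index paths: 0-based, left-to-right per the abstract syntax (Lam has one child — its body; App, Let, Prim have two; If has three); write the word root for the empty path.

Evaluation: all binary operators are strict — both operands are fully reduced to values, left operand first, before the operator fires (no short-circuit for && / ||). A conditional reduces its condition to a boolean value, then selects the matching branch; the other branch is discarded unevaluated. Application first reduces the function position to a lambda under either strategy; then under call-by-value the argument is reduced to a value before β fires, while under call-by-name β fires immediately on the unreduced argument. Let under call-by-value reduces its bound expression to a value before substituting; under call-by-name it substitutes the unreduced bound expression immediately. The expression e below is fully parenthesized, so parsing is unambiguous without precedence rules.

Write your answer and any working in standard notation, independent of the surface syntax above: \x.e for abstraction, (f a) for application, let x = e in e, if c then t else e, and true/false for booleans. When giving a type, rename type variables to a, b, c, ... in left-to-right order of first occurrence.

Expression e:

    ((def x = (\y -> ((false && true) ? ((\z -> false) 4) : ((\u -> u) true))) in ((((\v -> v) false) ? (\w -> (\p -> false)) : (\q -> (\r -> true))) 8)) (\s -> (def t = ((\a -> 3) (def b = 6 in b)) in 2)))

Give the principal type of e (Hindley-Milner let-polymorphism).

Answer: Bool

Trace:
  unify Bool ~ Bool
  unify Bool ~ Bool
  unify Bool ~ Bool
\z._ : b -> Bool
  unify b -> Bool ~ Int -> c
  unify b ~ Int
  unify Bool ~ c
_ _ : Bool
u : d
\u._ : d -> d
  unify d -> d ~ Bool -> e
  unify d ~ Bool
  unify Bool ~ e
_ _ : Bool
  unify Bool ~ Bool
\y._ : a -> Bool
let x : forall. a -> Bool
v : f
\v._ : f -> f
  unify f -> f ~ Bool -> g
  unify f ~ Bool
  unify Bool ~ g
_ _ : Bool
  unify Bool ~ Bool
\p._ : i -> Bool
\w._ : h -> i -> Bool
\r._ : k -> Bool
\q._ : j -> k -> Bool
  unify h -> i -> Bool ~ j -> k -> Bool
  unify h ~ j
  unify i -> Bool ~ k -> Bool
  unify i ~ k
  unify Bool ~ Bool
  unify j -> k -> Bool ~ Int -> l
  unify j ~ Int
  unify k -> Bool ~ l
_ _ : k -> Bool
\a._ : n -> Int
let b : Int
b : Int
  unify n -> Int ~ Int -> o
  unify n ~ Int
  unify Int ~ o
_ _ : Int
let t : Int
\s._ : m -> Int
  unify k -> Bool ~ (m -> Int) -> p
  unify k ~ m -> Int
  unify Bool ~ p
_ _ : Bool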